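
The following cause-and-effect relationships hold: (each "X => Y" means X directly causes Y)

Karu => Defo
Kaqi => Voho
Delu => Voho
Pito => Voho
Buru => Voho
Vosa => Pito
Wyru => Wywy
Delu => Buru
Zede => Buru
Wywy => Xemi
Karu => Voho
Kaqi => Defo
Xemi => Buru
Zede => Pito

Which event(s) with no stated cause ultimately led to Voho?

Tracing upstream from Voho: Voho ← Kaqi.
A separate upstream branch: Voho ← Karu.
A separate upstream branch: Voho ← Buru ← Xemi ← Wywy ← Wyru.
A separate upstream branch: Voho ← Buru ← Zede.
A separate upstream branch: Voho ← Delu.
A separate upstream branch: Voho ← Pito ← Vosa.
Each of those chain origins has no stated cause.

Delu, Kaqi, Karu, Vosa, Wyru, Zede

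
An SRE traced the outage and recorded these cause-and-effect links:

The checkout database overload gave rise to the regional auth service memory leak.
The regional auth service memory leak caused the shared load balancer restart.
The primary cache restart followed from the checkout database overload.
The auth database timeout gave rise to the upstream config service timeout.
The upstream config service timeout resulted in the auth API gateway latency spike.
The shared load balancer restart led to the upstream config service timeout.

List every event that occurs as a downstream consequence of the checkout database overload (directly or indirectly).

the auth API gateway latency spike, the primary cache restart, the regional auth service memory leak, the shared load balancer restart, the upstream config service timeout

Direct effects: the regional auth service memory leak, the primary cache restart.
2 steps out: the shared load balancer restart.
3 steps out: the upstream config service timeout.
4 steps out: the auth API gateway latency spike.
Not reachable from it: the auth database timeout.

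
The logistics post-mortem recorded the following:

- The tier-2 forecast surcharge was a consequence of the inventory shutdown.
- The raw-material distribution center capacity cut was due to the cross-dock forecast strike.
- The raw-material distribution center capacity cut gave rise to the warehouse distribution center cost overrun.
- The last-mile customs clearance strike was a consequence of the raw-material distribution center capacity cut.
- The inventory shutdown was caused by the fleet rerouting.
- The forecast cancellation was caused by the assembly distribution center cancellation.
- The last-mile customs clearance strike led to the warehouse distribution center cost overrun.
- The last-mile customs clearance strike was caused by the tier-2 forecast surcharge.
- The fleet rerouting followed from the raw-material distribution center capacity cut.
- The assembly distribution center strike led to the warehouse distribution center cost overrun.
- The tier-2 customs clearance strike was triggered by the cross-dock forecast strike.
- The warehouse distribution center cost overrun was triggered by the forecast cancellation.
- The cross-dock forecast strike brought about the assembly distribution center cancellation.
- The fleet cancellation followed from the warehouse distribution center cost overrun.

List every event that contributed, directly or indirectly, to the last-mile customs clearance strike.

the cross-dock forecast strike, the fleet rerouting, the inventory shutdown, the raw-material distribution center capacity cut, the tier-2 forecast surcharge

Immediate causes of the last-mile customs clearance strike: the raw-material distribution center capacity cut, the tier-2 forecast surcharge.
Further upstream: the cross-dock forecast strike, the fleet rerouting, the inventory shutdown.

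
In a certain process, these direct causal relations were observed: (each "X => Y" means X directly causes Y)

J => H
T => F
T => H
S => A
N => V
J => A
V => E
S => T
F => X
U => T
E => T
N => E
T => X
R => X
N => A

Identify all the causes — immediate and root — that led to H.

E, J, N, S, T, U, V

Immediate causes of H: J, T.
Further upstream: U, S, N, V, E.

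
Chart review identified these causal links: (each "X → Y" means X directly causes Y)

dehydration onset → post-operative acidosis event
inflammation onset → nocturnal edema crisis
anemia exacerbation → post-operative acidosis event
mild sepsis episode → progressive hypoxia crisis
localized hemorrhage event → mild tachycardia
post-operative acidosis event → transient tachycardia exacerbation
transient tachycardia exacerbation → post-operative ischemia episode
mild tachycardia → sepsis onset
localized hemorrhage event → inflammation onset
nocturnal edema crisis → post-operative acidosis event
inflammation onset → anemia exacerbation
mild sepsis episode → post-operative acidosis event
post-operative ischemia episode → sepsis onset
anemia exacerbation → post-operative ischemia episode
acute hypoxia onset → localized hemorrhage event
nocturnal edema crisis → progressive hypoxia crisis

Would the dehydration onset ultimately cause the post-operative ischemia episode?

There is a causal chain: the dehydration onset → the post-operative acidosis event → the transient tachycardia exacerbation → the post-operative ischemia episode.

Yes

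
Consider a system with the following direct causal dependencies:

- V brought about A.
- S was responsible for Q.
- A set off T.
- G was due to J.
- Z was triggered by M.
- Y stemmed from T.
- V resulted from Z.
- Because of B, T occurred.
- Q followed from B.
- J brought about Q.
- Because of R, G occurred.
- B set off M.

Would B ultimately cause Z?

Yes

There is a causal chain: B → M → Z.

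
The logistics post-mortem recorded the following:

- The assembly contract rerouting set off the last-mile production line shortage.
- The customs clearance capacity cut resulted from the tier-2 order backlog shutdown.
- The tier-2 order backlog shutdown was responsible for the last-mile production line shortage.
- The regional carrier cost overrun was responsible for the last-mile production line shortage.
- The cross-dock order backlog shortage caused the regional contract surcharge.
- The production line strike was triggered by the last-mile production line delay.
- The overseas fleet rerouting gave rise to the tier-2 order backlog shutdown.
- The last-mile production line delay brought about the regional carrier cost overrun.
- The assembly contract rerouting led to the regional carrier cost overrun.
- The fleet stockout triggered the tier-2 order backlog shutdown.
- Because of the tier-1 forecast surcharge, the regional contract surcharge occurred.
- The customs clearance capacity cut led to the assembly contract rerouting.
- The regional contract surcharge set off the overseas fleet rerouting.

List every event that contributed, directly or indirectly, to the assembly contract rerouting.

Immediate cause of the assembly contract rerouting: the customs clearance capacity cut.
Further upstream: the fleet stockout, the tier-1 forecast surcharge, the cross-dock order backlog shortage, the regional contract surcharge, the overseas fleet rerouting, the tier-2 order backlog shutdown.

the cross-dock order backlog shortage, the customs clearance capacity cut, the fleet stockout, the overseas fleet rerouting, the regional contract surcharge, the tier-1 forecast surcharge, the tier-2 order backlog shutdown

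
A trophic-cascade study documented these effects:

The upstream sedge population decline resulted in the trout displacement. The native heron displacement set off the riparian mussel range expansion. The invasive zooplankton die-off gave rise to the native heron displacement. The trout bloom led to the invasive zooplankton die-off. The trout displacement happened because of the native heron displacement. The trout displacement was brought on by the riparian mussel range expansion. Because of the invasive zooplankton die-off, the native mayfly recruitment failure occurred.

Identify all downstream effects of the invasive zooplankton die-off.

the native heron displacement, the native mayfly recruitment failure, the riparian mussel range expansion, the trout displacement

Direct effects: the native heron displacement, the native mayfly recruitment failure.
2 steps out: the riparian mussel range expansion, the trout displacement.
Not reachable from it: the trout bloom, the upstream sedge population decline.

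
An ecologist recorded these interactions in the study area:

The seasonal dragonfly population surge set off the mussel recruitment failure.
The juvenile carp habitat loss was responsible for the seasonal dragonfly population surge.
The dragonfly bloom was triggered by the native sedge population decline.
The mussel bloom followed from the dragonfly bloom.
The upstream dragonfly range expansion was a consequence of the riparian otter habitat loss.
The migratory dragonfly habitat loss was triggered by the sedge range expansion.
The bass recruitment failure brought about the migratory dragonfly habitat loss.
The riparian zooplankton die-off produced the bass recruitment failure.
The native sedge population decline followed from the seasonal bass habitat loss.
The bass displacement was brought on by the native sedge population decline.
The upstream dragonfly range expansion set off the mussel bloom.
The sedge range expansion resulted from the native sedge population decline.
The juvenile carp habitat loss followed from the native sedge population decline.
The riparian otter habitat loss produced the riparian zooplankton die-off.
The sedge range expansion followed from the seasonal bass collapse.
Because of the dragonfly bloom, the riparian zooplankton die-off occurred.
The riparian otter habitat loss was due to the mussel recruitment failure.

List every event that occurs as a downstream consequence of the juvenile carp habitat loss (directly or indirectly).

Direct effects: the seasonal dragonfly population surge.
2 steps out: the mussel recruitment failure.
3 steps out: the riparian otter habitat loss.
4 steps out: the riparian zooplankton die-off, the upstream dragonfly range expansion.
5 steps out: the bass recruitment failure, the mussel bloom.
6 steps out: the migratory dragonfly habitat loss.
Not reachable from it: the seasonal bass habitat loss, the native sedge population decline, the bass displacement, the dragonfly bloom, the sedge range expansion, the seasonal bass collapse.

the bass recruitment failure, the migratory dragonfly habitat loss, the mussel bloom, the mussel recruitment failure, the riparian otter habitat loss, the riparian zooplankton die-off, the seasonal dragonfly population surge, the upstream dragonfly range expansion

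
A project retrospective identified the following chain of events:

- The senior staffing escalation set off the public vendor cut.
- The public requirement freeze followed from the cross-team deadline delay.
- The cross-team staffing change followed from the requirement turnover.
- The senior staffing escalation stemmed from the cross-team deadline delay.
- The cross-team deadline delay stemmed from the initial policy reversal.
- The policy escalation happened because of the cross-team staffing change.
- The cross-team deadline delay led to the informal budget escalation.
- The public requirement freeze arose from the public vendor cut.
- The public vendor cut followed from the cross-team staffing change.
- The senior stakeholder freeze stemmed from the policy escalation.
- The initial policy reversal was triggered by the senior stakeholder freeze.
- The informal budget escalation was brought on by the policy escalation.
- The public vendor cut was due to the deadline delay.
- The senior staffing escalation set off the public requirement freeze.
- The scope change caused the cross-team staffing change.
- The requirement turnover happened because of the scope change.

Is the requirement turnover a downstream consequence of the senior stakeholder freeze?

No

The senior stakeholder freeze leads to the initial policy reversal, the cross-team deadline delay, the senior staffing escalation, the informal budget escalation, the public vendor cut, the public requirement freeze; the requirement turnover is not among them.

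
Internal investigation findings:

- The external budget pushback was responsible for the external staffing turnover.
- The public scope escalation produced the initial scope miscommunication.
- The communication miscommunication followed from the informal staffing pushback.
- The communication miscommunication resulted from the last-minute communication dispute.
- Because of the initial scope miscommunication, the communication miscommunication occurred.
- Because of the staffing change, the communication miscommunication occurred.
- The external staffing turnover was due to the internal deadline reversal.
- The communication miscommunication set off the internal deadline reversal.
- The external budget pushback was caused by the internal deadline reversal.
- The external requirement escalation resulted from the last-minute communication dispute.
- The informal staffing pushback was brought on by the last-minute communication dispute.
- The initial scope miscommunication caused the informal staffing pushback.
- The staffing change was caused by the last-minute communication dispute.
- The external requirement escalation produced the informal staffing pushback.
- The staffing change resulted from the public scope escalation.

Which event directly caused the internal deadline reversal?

Upstream contributors include the public scope escalation, the initial scope miscommunication, the last-minute communication dispute, the external requirement escalation, the informal staffing pushback, the staffing change, but only the communication miscommunication feeds directly into the internal deadline reversal.

the communication miscommunication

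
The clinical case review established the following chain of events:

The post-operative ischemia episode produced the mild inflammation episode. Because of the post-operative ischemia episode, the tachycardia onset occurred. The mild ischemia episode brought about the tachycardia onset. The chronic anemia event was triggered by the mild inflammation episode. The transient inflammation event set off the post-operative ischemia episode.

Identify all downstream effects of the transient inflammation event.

the chronic anemia event, the mild inflammation episode, the post-operative ischemia episode, the tachycardia onset

Direct effects: the post-operative ischemia episode.
2 steps out: the mild inflammation episode, the tachycardia onset.
3 steps out: the chronic anemia event.
Not reachable from it: the mild ischemia episode.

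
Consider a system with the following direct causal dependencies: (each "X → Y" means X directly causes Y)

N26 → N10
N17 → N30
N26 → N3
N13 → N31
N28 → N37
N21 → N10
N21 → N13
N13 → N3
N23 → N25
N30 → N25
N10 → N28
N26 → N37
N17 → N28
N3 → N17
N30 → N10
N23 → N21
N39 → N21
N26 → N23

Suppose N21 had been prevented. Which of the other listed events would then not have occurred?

N13, N31

Downstream of N21: N13, N3, N17, N31, N30, N25, N10, N28, N37.
Of those, still caused via another path: N3, N17, N30, N25, N10, N28, N37.
The remainder have no surviving cause.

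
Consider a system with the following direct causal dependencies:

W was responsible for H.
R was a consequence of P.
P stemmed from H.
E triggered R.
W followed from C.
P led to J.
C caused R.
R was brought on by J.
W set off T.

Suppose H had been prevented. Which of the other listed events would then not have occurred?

J, P

Downstream of H: P, J, R.
Of those, still caused via another path: R.
The remainder have no surviving cause.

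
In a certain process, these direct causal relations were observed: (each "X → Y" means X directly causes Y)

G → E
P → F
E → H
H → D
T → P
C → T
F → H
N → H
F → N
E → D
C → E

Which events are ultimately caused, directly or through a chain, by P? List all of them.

Direct effects: F.
2 steps out: N, H.
3 steps out: D.
Not reachable from it: C, T, E, G.

D, F, H, N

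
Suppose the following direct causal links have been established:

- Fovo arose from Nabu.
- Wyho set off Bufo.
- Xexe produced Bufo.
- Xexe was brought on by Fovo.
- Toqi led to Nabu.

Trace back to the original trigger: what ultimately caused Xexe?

Tracing upstream from Xexe: Xexe ← Fovo ← Nabu ← Toqi.
Toqi has no stated cause, so it is the root.

Toqi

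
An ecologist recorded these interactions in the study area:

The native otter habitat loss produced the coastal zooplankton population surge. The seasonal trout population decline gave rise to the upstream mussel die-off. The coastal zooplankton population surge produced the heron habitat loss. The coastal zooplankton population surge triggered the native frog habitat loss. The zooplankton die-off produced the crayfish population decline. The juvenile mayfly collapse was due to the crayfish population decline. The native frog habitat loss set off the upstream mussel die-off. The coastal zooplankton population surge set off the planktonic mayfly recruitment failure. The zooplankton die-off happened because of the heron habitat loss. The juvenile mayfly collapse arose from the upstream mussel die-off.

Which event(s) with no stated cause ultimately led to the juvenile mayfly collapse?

Tracing upstream from the juvenile mayfly collapse: the juvenile mayfly collapse ← the upstream mussel die-off ← the native frog habitat loss ← the coastal zooplankton population surge ← the native otter habitat loss.
A separate upstream branch: the juvenile mayfly collapse ← the upstream mussel die-off ← the seasonal trout population decline.
Each of those chain origins has no stated cause.

the native otter habitat loss, the seasonal trout population decline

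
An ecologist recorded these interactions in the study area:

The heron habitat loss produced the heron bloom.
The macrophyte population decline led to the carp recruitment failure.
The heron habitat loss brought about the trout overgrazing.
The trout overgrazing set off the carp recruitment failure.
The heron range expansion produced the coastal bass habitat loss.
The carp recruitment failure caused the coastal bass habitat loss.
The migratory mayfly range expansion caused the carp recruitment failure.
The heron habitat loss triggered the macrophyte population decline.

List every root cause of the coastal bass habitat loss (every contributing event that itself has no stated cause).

the heron habitat loss, the heron range expansion, the migratory mayfly range expansion

Tracing upstream from the coastal bass habitat loss: the coastal bass habitat loss ← the carp recruitment failure ← the trout overgrazing ← the heron habitat loss.
A separate upstream branch: the coastal bass habitat loss ← the carp recruitment failure ← the migratory mayfly range expansion.
A separate upstream branch: the coastal bass habitat loss ← the heron range expansion.
Each of those chain origins has no stated cause.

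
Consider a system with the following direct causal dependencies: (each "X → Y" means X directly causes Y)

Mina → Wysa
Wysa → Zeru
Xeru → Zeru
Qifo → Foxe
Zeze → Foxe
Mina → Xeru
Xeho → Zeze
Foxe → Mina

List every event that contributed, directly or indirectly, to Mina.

Foxe, Qifo, Xeho, Zeze

Immediate cause of Mina: Foxe.
Further upstream: Qifo, Xeho, Zeze.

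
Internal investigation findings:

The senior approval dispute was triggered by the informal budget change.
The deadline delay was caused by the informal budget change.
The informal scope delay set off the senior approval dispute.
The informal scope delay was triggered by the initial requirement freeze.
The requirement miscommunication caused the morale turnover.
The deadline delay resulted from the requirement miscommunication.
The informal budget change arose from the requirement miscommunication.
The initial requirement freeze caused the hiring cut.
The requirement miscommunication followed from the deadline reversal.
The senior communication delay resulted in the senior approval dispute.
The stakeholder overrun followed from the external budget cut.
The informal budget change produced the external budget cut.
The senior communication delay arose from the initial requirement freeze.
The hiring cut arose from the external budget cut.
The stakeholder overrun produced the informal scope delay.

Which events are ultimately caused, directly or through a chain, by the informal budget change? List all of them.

Direct effects: the external budget cut, the deadline delay, the senior approval dispute.
2 steps out: the stakeholder overrun, the hiring cut.
3 steps out: the informal scope delay.
Not reachable from it: the deadline reversal, the requirement miscommunication, the morale turnover, the initial requirement freeze, the senior communication delay.

the deadline delay, the external budget cut, the hiring cut, the informal scope delay, the senior approval dispute, the stakeholder overrun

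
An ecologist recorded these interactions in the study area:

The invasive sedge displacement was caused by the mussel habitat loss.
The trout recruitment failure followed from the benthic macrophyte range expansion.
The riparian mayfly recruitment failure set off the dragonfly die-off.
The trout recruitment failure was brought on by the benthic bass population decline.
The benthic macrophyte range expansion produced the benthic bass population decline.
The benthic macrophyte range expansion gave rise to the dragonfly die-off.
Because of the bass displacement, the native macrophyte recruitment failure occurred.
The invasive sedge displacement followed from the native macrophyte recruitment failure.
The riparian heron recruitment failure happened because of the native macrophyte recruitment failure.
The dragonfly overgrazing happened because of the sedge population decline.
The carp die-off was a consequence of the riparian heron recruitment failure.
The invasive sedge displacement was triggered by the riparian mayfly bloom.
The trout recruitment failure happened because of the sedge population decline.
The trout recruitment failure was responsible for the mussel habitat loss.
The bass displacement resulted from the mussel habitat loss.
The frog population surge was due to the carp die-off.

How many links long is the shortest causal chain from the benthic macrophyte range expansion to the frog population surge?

7

Shortest chain: the benthic macrophyte range expansion → the trout recruitment failure → the mussel habitat loss → the bass displacement → the native macrophyte recruitment failure → the riparian heron recruitment failure → the carp die-off → the frog population surge.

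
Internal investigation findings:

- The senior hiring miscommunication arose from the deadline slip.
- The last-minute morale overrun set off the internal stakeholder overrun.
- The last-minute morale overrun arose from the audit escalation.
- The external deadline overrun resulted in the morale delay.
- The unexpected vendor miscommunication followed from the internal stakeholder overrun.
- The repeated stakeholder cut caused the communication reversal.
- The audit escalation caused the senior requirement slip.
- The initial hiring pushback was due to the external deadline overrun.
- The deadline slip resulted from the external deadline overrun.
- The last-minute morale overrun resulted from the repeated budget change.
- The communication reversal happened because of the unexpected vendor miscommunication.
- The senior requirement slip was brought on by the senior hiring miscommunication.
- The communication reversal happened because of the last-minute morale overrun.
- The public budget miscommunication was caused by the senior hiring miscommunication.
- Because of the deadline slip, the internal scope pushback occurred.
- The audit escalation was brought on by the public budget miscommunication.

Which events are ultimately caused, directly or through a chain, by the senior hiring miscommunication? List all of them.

Direct effects: the public budget miscommunication, the senior requirement slip.
2 steps out: the audit escalation.
3 steps out: the last-minute morale overrun.
4 steps out: the internal stakeholder overrun, the communication reversal.
5 steps out: the unexpected vendor miscommunication.
Not reachable from it: the external deadline overrun, the deadline slip, the internal scope pushback, the initial hiring pushback, the morale delay, the repeated budget change, the repeated stakeholder cut.

the audit escalation, the communication reversal, the internal stakeholder overrun, the last-minute morale overrun, the public budget miscommunication, the senior requirement slip, the unexpected vendor miscommunication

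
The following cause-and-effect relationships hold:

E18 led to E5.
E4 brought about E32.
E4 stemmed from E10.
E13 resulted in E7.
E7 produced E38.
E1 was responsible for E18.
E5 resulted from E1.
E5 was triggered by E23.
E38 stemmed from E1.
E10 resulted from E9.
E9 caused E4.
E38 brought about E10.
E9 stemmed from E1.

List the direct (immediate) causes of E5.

E1, E18, E23 → E5 with nothing further upstream stated.

E1, E18, E23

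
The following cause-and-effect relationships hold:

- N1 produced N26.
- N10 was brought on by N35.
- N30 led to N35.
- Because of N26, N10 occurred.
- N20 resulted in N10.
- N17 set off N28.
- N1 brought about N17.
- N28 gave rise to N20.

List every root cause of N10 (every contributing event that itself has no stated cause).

N1, N30

Tracing upstream from N10: N10 ← N26 ← N1.
A separate upstream branch: N10 ← N35 ← N30.
Each of those chain origins has no stated cause.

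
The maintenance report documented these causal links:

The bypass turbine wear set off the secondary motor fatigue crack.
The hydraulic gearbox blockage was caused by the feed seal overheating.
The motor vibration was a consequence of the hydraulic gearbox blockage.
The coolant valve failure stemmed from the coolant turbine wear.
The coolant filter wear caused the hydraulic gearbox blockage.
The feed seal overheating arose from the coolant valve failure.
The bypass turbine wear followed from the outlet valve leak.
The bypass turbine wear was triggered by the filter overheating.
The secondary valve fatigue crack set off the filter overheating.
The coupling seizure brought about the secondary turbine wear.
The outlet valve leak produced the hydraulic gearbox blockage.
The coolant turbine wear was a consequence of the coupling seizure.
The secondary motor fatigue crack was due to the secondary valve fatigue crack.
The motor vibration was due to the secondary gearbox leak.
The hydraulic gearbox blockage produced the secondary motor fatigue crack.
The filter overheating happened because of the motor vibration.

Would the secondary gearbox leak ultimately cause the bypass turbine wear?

There is a causal chain: the secondary gearbox leak → the motor vibration → the filter overheating → the bypass turbine wear.

Yes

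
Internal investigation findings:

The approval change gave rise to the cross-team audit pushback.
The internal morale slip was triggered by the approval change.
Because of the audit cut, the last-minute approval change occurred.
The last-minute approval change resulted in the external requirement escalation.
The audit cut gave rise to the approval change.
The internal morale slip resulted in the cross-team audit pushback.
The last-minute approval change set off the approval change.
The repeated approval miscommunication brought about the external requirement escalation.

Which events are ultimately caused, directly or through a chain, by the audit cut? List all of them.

the approval change, the cross-team audit pushback, the external requirement escalation, the internal morale slip, the last-minute approval change

Direct effects: the last-minute approval change, the approval change.
2 steps out: the external requirement escalation, the internal morale slip, the cross-team audit pushback.
Not reachable from it: the repeated approval miscommunication.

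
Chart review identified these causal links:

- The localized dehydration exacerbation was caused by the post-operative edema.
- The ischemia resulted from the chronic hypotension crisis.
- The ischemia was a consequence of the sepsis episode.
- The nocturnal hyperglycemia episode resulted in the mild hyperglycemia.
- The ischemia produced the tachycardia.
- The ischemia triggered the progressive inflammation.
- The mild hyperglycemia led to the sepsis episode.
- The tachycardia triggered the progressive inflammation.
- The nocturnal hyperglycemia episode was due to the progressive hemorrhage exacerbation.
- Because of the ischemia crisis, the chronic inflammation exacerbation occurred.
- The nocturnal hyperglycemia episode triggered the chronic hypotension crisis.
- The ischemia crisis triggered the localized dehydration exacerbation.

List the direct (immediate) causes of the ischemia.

the chronic hypotension crisis, the sepsis episode

Upstream contributors include the progressive hemorrhage exacerbation, the nocturnal hyperglycemia episode, the mild hyperglycemia, but only the chronic hypotension crisis, the sepsis episode feed directly into the ischemia.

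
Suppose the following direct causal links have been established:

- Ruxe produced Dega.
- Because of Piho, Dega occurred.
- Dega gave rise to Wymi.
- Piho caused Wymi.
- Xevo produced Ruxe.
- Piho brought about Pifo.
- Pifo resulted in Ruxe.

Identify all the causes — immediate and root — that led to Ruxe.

Immediate causes of Ruxe: Pifo, Xevo.
Further upstream: Piho.

Pifo, Piho, Xevo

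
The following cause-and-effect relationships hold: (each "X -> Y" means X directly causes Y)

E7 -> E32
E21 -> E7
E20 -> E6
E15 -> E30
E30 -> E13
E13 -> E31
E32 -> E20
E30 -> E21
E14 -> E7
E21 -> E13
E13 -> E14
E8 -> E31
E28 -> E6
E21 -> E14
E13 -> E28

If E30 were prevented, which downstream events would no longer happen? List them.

Downstream of E30: E21, E13, E14, E7, E28, E32, E20, E6, E31.
Of those, still caused via another path: E31.
The remainder have no surviving cause.

E13, E14, E20, E21, E28, E32, E6, E7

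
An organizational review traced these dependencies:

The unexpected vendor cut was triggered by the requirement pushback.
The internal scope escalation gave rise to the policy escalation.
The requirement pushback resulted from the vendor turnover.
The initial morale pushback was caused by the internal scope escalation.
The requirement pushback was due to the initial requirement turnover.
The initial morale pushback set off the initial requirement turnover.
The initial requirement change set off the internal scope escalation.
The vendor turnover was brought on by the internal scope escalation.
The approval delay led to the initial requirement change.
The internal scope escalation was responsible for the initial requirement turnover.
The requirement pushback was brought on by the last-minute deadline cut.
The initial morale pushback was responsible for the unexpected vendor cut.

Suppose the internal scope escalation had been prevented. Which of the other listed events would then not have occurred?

the initial morale pushback, the initial requirement turnover, the policy escalation, the vendor turnover

Downstream of the internal scope escalation: the initial morale pushback, the policy escalation, the vendor turnover, the initial requirement turnover, the requirement pushback, the unexpected vendor cut.
Of those, still caused via another path: the requirement pushback, the unexpected vendor cut.
The remainder have no surviving cause.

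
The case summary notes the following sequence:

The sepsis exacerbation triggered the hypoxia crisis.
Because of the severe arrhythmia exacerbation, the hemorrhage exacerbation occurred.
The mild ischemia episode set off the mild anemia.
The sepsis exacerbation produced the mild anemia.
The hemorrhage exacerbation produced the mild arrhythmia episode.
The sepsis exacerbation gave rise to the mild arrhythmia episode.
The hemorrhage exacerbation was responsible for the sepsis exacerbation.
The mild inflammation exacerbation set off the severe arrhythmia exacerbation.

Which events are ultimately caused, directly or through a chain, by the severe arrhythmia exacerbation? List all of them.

the hemorrhage exacerbation, the hypoxia crisis, the mild anemia, the mild arrhythmia episode, the sepsis exacerbation

Direct effects: the hemorrhage exacerbation.
2 steps out: the sepsis exacerbation, the mild arrhythmia episode.
3 steps out: the hypoxia crisis, the mild anemia.
Not reachable from it: the mild inflammation exacerbation, the mild ischemia episode.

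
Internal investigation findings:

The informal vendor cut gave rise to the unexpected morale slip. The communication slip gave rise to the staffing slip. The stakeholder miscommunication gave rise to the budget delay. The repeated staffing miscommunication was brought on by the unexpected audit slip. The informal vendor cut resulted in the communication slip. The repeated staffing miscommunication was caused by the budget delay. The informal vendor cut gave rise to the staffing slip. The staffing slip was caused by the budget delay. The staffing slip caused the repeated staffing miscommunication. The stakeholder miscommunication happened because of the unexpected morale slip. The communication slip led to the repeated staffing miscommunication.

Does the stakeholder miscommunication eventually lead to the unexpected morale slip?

The stakeholder miscommunication leads to the budget delay, the staffing slip, the repeated staffing miscommunication; the unexpected morale slip is not among them.

No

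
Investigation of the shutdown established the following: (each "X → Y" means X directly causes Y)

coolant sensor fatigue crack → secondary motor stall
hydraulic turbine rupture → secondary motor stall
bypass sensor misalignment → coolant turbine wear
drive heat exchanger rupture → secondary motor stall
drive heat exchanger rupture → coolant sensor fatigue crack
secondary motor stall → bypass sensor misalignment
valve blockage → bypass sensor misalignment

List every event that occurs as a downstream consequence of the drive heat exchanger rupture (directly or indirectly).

Direct effects: the coolant sensor fatigue crack, the secondary motor stall.
2 steps out: the bypass sensor misalignment.
3 steps out: the coolant turbine wear.
Not reachable from it: the hydraulic turbine rupture, the valve blockage.

the bypass sensor misalignment, the coolant sensor fatigue crack, the coolant turbine wear, the secondary motor stall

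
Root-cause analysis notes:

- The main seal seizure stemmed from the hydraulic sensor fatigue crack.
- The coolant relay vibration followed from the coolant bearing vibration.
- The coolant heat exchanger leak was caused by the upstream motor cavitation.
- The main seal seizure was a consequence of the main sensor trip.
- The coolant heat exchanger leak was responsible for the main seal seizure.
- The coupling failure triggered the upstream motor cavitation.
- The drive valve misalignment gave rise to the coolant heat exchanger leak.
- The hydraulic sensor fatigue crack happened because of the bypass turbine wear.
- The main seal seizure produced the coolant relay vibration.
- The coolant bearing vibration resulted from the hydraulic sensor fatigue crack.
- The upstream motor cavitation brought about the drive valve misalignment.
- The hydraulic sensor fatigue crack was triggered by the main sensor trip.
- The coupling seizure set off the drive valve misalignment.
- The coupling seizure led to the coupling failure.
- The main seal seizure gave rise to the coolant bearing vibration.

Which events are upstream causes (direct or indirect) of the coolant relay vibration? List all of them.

the bypass turbine wear, the coolant bearing vibration, the coolant heat exchanger leak, the coupling failure, the coupling seizure, the drive valve misalignment, the hydraulic sensor fatigue crack, the main seal seizure, the main sensor trip, the upstream motor cavitation

Immediate causes of the coolant relay vibration: the main seal seizure, the coolant bearing vibration.
Further upstream: the bypass turbine wear, the coupling seizure, the coupling failure, the upstream motor cavitation, the main sensor trip, the drive valve misalignment, the coolant heat exchanger leak, the hydraulic sensor fatigue crack.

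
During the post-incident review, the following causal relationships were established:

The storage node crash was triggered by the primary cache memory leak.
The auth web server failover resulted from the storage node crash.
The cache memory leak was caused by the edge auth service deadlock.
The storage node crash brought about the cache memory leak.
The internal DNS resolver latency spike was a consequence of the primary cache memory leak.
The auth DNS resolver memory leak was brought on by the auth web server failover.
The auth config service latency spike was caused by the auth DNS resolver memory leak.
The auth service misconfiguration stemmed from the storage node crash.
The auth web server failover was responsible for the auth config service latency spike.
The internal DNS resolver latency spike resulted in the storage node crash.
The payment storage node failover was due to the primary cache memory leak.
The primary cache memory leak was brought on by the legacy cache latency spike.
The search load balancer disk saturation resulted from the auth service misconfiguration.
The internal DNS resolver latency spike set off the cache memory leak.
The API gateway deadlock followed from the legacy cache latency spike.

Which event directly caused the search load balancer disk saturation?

the auth service misconfiguration

Upstream contributors include the legacy cache latency spike, the primary cache memory leak, the internal DNS resolver latency spike, the storage node crash, but only the auth service misconfiguration feeds directly into the search load balancer disk saturation.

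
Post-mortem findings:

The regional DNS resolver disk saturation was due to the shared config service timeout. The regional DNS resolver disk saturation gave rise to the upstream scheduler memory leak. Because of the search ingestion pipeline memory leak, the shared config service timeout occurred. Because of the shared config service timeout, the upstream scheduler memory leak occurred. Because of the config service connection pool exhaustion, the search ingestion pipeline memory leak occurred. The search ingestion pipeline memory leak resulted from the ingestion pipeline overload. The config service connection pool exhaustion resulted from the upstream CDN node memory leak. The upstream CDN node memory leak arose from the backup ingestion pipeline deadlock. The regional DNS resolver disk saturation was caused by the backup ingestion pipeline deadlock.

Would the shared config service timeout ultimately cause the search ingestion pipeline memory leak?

The shared config service timeout leads to the regional DNS resolver disk saturation, the upstream scheduler memory leak; the search ingestion pipeline memory leak is not among them.

No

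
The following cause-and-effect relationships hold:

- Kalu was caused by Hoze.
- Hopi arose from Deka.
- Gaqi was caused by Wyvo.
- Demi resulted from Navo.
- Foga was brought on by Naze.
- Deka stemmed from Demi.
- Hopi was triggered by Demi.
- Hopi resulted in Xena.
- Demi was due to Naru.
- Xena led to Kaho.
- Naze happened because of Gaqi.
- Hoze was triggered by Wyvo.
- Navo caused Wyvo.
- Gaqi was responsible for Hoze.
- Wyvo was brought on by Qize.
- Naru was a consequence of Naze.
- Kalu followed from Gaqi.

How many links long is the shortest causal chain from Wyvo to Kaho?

Shortest chain: Wyvo → Gaqi → Naze → Naru → Demi → Hopi → Xena → Kaho.

7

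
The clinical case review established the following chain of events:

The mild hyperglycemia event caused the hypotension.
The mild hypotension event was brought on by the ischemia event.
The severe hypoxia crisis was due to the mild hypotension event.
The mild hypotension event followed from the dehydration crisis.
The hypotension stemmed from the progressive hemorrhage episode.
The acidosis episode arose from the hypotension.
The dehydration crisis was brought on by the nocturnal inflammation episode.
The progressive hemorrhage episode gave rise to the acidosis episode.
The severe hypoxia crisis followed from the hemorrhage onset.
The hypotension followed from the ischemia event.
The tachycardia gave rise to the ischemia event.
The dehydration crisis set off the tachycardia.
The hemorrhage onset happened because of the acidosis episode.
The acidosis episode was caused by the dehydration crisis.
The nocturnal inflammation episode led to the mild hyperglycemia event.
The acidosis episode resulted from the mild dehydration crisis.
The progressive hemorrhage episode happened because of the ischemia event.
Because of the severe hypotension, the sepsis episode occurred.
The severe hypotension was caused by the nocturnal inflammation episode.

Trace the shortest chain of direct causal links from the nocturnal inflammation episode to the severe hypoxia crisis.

the nocturnal inflammation episode → the dehydration crisis
the dehydration crisis → the mild hypotension event
the mild hypotension event → the severe hypoxia crisis
Length: 3 steps.

the nocturnal inflammation episode → the dehydration crisis → the mild hypotension event → the severe hypoxia crisis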